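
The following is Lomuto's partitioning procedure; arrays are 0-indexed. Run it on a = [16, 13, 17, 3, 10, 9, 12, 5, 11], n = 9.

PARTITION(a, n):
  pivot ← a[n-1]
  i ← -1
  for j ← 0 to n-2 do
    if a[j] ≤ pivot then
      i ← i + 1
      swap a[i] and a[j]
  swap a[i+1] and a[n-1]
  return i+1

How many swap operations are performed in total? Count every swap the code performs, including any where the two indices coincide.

5

pivot = a[8] = 11; i = -1
j=0: a[0]=16 > 11 → no swap
j=1: a[1]=13 > 11 → no swap
j=2: a[2]=17 > 11 → no swap
j=3: a[3]=3 ≤ 11 → i=0, swap a[0],a[3] → [3, 13, 17, 16, 10, 9, 12, 5, 11]
j=4: a[4]=10 ≤ 11 → i=1, swap a[1],a[4] → [3, 10, 17, 16, 13, 9, 12, 5, 11]
j=5: a[5]=9 ≤ 11 → i=2, swap a[2],a[5] → [3, 10, 9, 16, 13, 17, 12, 5, 11]
j=6: a[6]=12 > 11 → no swap
j=7: a[7]=5 ≤ 11 → i=3, swap a[3],a[7] → [3, 10, 9, 5, 13, 17, 12, 16, 11]
final swap a[4],a[8] → [3, 10, 9, 5, 11, 17, 12, 16, 13]; return 4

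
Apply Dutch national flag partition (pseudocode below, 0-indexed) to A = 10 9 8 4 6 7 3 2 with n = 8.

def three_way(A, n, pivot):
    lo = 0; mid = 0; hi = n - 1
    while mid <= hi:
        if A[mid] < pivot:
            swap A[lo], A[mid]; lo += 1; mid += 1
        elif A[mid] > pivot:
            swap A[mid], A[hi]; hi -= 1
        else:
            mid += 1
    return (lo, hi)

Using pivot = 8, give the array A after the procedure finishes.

lo=0 mid=0 hi=7
10>8: swap(0,7), hi=6 ⇒ 2 9 8 4 6 7 3 10
2<8: swap(0,0), lo=1 mid=1 ⇒ 2 9 8 4 6 7 3 10
9>8: swap(1,6), hi=5 ⇒ 2 3 8 4 6 7 9 10
3<8: swap(1,1), lo=2 mid=2 ⇒ 2 3 8 4 6 7 9 10
8=8: mid=3
4<8: swap(2,3), lo=3 mid=4 ⇒ 2 3 4 8 6 7 9 10
6<8: swap(3,4), lo=4 mid=5 ⇒ 2 3 4 6 8 7 9 10
7<8: swap(4,5), lo=5 mid=6 ⇒ 2 3 4 6 7 8 9 10
done. lo=5 hi=5; A=2 3 4 6 7 8 9 10

2 3 4 6 7 8 9 10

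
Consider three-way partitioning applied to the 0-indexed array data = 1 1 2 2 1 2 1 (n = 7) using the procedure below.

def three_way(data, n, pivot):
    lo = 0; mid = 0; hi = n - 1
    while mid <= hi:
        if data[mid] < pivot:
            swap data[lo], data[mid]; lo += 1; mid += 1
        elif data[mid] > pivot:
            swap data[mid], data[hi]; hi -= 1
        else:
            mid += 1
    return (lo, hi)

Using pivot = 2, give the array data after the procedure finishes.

lo=0 mid=0 hi=6
1<2: swap(0,0), lo=1 mid=1 ⇒ 1 1 2 2 1 2 1
1<2: swap(1,1), lo=2 mid=2 ⇒ 1 1 2 2 1 2 1
2=2: mid=3
2=2: mid=4
1<2: swap(2,4), lo=3 mid=5 ⇒ 1 1 1 2 2 2 1
2=2: mid=6
1<2: swap(3,6), lo=4 mid=7 ⇒ 1 1 1 1 2 2 2
done. lo=4 hi=6; data=1 1 1 1 2 2 2

1 1 1 1 2 2 2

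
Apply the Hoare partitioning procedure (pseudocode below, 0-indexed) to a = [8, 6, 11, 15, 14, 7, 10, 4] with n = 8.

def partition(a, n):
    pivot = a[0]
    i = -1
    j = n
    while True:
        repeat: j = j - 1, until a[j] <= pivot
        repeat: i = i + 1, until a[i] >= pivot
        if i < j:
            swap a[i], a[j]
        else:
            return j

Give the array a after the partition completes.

pivot = a[0] = 8; i = -1, j = 8
j→7 (a[7]=4≤8), i→0 (a[0]=8≥8); i<j, swap → [4, 6, 11, 15, 14, 7, 10, 8]
j→5 (a[5]=7≤8), i→2 (a[2]=11≥8); i<j, swap → [4, 6, 7, 15, 14, 11, 10, 8]
j→2, i→3; i≥j, return j=2. a = [4, 6, 7, 15, 14, 11, 10, 8]

[4, 6, 7, 15, 14, 11, 10, 8]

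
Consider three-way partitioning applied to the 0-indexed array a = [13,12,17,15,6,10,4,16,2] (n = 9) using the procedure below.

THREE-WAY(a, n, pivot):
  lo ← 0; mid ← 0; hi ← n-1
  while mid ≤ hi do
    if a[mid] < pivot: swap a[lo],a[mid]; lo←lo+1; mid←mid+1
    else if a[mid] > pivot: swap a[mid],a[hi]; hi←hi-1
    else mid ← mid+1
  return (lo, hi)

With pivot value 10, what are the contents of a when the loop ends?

[2,4,6,10,15,17,16,12,13]

pivot = 10; lo=0, mid=0, hi=8
a[mid]=13>10: swap a[0],a[8]; hi=7 → [2,12,17,15,6,10,4,16,13]
a[mid]=2<10: swap a[0],a[0]; lo=1,mid=1 → [2,12,17,15,6,10,4,16,13]
a[mid]=12>10: swap a[1],a[7]; hi=6 → [2,16,17,15,6,10,4,12,13]
a[mid]=16>10: swap a[1],a[6]; hi=5 → [2,4,17,15,6,10,16,12,13]
a[mid]=4<10: swap a[1],a[1]; lo=2,mid=2 → [2,4,17,15,6,10,16,12,13]
a[mid]=17>10: swap a[2],a[5]; hi=4 → [2,4,10,15,6,17,16,12,13]
a[mid]=10=10: mid=3
a[mid]=15>10: swap a[3],a[4]; hi=3 → [2,4,10,6,15,17,16,12,13]
a[mid]=6<10: swap a[2],a[3]; lo=3,mid=4 → [2,4,6,10,15,17,16,12,13]
end: lo=3, hi=3; a = [2,4,6,10,15,17,16,12,13]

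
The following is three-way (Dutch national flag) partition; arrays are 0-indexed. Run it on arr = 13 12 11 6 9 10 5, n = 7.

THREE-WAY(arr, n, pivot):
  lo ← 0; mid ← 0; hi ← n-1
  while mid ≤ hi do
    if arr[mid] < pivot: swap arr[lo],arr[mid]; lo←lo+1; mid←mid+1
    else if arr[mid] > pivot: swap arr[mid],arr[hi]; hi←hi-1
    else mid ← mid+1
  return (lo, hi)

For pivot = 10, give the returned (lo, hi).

(3, 3)

pivot = 10; lo=0, mid=0, hi=6
arr[mid]=13>10: swap arr[0],arr[6]; hi=5 → 5 12 11 6 9 10 13
arr[mid]=5<10: swap arr[0],arr[0]; lo=1,mid=1 → 5 12 11 6 9 10 13
arr[mid]=12>10: swap arr[1],arr[5]; hi=4 → 5 10 11 6 9 12 13
arr[mid]=10=10: mid=2
arr[mid]=11>10: swap arr[2],arr[4]; hi=3 → 5 10 9 6 11 12 13
arr[mid]=9<10: swap arr[1],arr[2]; lo=2,mid=3 → 5 9 10 6 11 12 13
arr[mid]=6<10: swap arr[2],arr[3]; lo=3,mid=4 → 5 9 6 10 11 12 13
end: lo=3, hi=3; arr = 5 9 6 10 11 12 13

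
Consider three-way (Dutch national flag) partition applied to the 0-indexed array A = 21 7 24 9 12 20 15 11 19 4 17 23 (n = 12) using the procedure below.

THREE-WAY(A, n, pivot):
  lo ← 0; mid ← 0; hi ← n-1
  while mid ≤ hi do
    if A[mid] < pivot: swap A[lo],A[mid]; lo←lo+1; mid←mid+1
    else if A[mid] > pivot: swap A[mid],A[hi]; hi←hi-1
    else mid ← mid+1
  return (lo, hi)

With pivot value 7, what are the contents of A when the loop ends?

lo=0 mid=0 hi=11
21>7: swap(0,11), hi=10 ⇒ 23 7 24 9 12 20 15 11 19 4 17 21
23>7: swap(0,10), hi=9 ⇒ 17 7 24 9 12 20 15 11 19 4 23 21
17>7: swap(0,9), hi=8 ⇒ 4 7 24 9 12 20 15 11 19 17 23 21
4<7: swap(0,0), lo=1 mid=1 ⇒ 4 7 24 9 12 20 15 11 19 17 23 21
7=7: mid=2
24>7: swap(2,8), hi=7 ⇒ 4 7 19 9 12 20 15 11 24 17 23 21
19>7: swap(2,7), hi=6 ⇒ 4 7 11 9 12 20 15 19 24 17 23 21
11>7: swap(2,6), hi=5 ⇒ 4 7 15 9 12 20 11 19 24 17 23 21
15>7: swap(2,5), hi=4 ⇒ 4 7 20 9 12 15 11 19 24 17 23 21
20>7: swap(2,4), hi=3 ⇒ 4 7 12 9 20 15 11 19 24 17 23 21
12>7: swap(2,3), hi=2 ⇒ 4 7 9 12 20 15 11 19 24 17 23 21
9>7: swap(2,2), hi=1 ⇒ 4 7 9 12 20 15 11 19 24 17 23 21
done. lo=1 hi=1; A=4 7 9 12 20 15 11 19 24 17 23 21

4 7 9 12 20 15 11 19 24 17 23 21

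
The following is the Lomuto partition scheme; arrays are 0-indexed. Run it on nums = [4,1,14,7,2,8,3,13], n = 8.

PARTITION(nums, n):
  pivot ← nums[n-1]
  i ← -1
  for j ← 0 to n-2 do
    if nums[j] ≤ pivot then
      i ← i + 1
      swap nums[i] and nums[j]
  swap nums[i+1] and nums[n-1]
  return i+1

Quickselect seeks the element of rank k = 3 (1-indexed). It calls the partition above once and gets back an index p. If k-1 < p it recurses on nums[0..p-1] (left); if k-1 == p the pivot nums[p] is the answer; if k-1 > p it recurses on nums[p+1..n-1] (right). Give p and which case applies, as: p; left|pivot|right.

6; left

pivot=13, i=-1
j=0: 4≤13, i=0, swap(0,0) ⇒ [4,1,14,7,2,8,3,13]
j=1: 1≤13, i=1, swap(1,1) ⇒ [4,1,14,7,2,8,3,13]
j=2: 14>13, skip
j=3: 7≤13, i=2, swap(2,3) ⇒ [4,1,7,14,2,8,3,13]
j=4: 2≤13, i=3, swap(3,4) ⇒ [4,1,7,2,14,8,3,13]
j=5: 8≤13, i=4, swap(4,5) ⇒ [4,1,7,2,8,14,3,13]
j=6: 3≤13, i=5, swap(5,6) ⇒ [4,1,7,2,8,3,14,13]
swap(6,7) ⇒ [4,1,7,2,8,3,13,14]; return 6
p = 6; k-1 = 2 < 6 ⇒ left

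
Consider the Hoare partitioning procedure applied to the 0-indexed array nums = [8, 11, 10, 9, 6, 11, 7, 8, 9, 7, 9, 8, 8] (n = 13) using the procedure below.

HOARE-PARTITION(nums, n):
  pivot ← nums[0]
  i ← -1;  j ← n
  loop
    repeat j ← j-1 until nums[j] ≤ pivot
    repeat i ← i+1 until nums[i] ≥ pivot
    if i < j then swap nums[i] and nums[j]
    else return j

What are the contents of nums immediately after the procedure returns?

[8, 8, 7, 8, 6, 7, 11, 9, 9, 10, 9, 11, 8]

pivot = nums[0] = 8; i = -1, j = 13
j→12 (nums[12]=8≤8), i→0 (nums[0]=8≥8); i<j, swap → [8, 11, 10, 9, 6, 11, 7, 8, 9, 7, 9, 8, 8]
j→11 (nums[11]=8≤8), i→1 (nums[1]=11≥8); i<j, swap → [8, 8, 10, 9, 6, 11, 7, 8, 9, 7, 9, 11, 8]
j→9 (nums[9]=7≤8), i→2 (nums[2]=10≥8); i<j, swap → [8, 8, 7, 9, 6, 11, 7, 8, 9, 10, 9, 11, 8]
j→7 (nums[7]=8≤8), i→3 (nums[3]=9≥8); i<j, swap → [8, 8, 7, 8, 6, 11, 7, 9, 9, 10, 9, 11, 8]
j→6 (nums[6]=7≤8), i→5 (nums[5]=11≥8); i<j, swap → [8, 8, 7, 8, 6, 7, 11, 9, 9, 10, 9, 11, 8]
j→5, i→6; i≥j, return j=5. nums = [8, 8, 7, 8, 6, 7, 11, 9, 9, 10, 9, 11, 8]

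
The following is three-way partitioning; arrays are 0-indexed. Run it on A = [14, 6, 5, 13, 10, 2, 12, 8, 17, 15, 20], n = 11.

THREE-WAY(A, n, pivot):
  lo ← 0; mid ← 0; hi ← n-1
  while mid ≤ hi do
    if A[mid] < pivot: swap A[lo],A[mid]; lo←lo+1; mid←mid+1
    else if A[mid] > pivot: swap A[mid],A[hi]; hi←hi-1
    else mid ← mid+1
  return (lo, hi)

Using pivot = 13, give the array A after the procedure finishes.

lo=0 mid=0 hi=10
14>13: swap(0,10), hi=9 ⇒ [20, 6, 5, 13, 10, 2, 12, 8, 17, 15, 14]
20>13: swap(0,9), hi=8 ⇒ [15, 6, 5, 13, 10, 2, 12, 8, 17, 20, 14]
15>13: swap(0,8), hi=7 ⇒ [17, 6, 5, 13, 10, 2, 12, 8, 15, 20, 14]
17>13: swap(0,7), hi=6 ⇒ [8, 6, 5, 13, 10, 2, 12, 17, 15, 20, 14]
8<13: swap(0,0), lo=1 mid=1 ⇒ [8, 6, 5, 13, 10, 2, 12, 17, 15, 20, 14]
6<13: swap(1,1), lo=2 mid=2 ⇒ [8, 6, 5, 13, 10, 2, 12, 17, 15, 20, 14]
5<13: swap(2,2), lo=3 mid=3 ⇒ [8, 6, 5, 13, 10, 2, 12, 17, 15, 20, 14]
13=13: mid=4
10<13: swap(3,4), lo=4 mid=5 ⇒ [8, 6, 5, 10, 13, 2, 12, 17, 15, 20, 14]
2<13: swap(4,5), lo=5 mid=6 ⇒ [8, 6, 5, 10, 2, 13, 12, 17, 15, 20, 14]
12<13: swap(5,6), lo=6 mid=7 ⇒ [8, 6, 5, 10, 2, 12, 13, 17, 15, 20, 14]
done. lo=6 hi=6; A=[8, 6, 5, 10, 2, 12, 13, 17, 15, 20, 14]

[8, 6, 5, 10, 2, 12, 13, 17, 15, 20, 14]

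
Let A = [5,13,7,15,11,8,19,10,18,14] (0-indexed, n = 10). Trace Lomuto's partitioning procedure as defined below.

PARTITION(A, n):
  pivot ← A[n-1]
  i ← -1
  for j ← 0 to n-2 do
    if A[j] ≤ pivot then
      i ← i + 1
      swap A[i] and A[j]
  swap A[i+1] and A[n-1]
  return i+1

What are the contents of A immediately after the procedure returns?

pivot=14, i=-1
j=0: 5≤14, i=0, swap(0,0) ⇒ [5,13,7,15,11,8,19,10,18,14]
j=1: 13≤14, i=1, swap(1,1) ⇒ [5,13,7,15,11,8,19,10,18,14]
j=2: 7≤14, i=2, swap(2,2) ⇒ [5,13,7,15,11,8,19,10,18,14]
j=3: 15>14, skip
j=4: 11≤14, i=3, swap(3,4) ⇒ [5,13,7,11,15,8,19,10,18,14]
j=5: 8≤14, i=4, swap(4,5) ⇒ [5,13,7,11,8,15,19,10,18,14]
j=6: 19>14, skip
j=7: 10≤14, i=5, swap(5,7) ⇒ [5,13,7,11,8,10,19,15,18,14]
j=8: 18>14, skip
swap(6,9) ⇒ [5,13,7,11,8,10,14,15,18,19]; return 6

[5,13,7,11,8,10,14,15,18,19]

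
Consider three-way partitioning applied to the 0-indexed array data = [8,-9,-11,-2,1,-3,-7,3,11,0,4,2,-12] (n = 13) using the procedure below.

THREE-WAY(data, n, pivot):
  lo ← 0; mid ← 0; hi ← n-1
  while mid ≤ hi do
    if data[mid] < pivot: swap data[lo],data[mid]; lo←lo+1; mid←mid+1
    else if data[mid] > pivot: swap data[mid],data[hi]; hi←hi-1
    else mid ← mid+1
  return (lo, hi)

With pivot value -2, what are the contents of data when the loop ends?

[-12,-9,-11,-7,-3,-2,3,11,0,4,2,1,8]

pivot = -2; lo=0, mid=0, hi=12
data[mid]=8>-2: swap data[0],data[12]; hi=11 → [-12,-9,-11,-2,1,-3,-7,3,11,0,4,2,8]
data[mid]=-12<-2: swap data[0],data[0]; lo=1,mid=1 → [-12,-9,-11,-2,1,-3,-7,3,11,0,4,2,8]
data[mid]=-9<-2: swap data[1],data[1]; lo=2,mid=2 → [-12,-9,-11,-2,1,-3,-7,3,11,0,4,2,8]
data[mid]=-11<-2: swap data[2],data[2]; lo=3,mid=3 → [-12,-9,-11,-2,1,-3,-7,3,11,0,4,2,8]
data[mid]=-2=-2: mid=4
data[mid]=1>-2: swap data[4],data[11]; hi=10 → [-12,-9,-11,-2,2,-3,-7,3,11,0,4,1,8]
data[mid]=2>-2: swap data[4],data[10]; hi=9 → [-12,-9,-11,-2,4,-3,-7,3,11,0,2,1,8]
data[mid]=4>-2: swap data[4],data[9]; hi=8 → [-12,-9,-11,-2,0,-3,-7,3,11,4,2,1,8]
data[mid]=0>-2: swap data[4],data[8]; hi=7 → [-12,-9,-11,-2,11,-3,-7,3,0,4,2,1,8]
data[mid]=11>-2: swap data[4],data[7]; hi=6 → [-12,-9,-11,-2,3,-3,-7,11,0,4,2,1,8]
data[mid]=3>-2: swap data[4],data[6]; hi=5 → [-12,-9,-11,-2,-7,-3,3,11,0,4,2,1,8]
data[mid]=-7<-2: swap data[3],data[4]; lo=4,mid=5 → [-12,-9,-11,-7,-2,-3,3,11,0,4,2,1,8]
data[mid]=-3<-2: swap data[4],data[5]; lo=5,mid=6 → [-12,-9,-11,-7,-3,-2,3,11,0,4,2,1,8]
end: lo=5, hi=5; data = [-12,-9,-11,-7,-3,-2,3,11,0,4,2,1,8]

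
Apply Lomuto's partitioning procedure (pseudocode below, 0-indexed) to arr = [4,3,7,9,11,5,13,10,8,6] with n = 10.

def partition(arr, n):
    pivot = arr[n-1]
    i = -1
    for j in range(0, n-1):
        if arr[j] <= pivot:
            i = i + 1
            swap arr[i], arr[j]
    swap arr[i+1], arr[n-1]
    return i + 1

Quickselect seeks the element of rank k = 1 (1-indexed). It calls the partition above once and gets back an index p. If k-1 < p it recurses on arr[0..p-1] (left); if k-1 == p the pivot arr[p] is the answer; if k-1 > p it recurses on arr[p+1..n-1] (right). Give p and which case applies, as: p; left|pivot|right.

3; left

pivot=6, i=-1
j=0: 4≤6, i=0, swap(0,0) ⇒ [4,3,7,9,11,5,13,10,8,6]
j=1: 3≤6, i=1, swap(1,1) ⇒ [4,3,7,9,11,5,13,10,8,6]
j=2: 7>6, skip
j=3: 9>6, skip
j=4: 11>6, skip
j=5: 5≤6, i=2, swap(2,5) ⇒ [4,3,5,9,11,7,13,10,8,6]
j=6: 13>6, skip
j=7: 10>6, skip
j=8: 8>6, skip
swap(3,9) ⇒ [4,3,5,6,11,7,13,10,8,9]; return 3
p = 3; k-1 = 0 < 3 ⇒ left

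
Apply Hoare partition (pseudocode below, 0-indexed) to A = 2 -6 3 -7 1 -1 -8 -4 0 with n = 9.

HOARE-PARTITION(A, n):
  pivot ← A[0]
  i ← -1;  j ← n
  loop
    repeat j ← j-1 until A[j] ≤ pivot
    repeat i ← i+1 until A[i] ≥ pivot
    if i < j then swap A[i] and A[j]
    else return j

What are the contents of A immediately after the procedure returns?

0 -6 -4 -7 1 -1 -8 3 2

pivot=2
j stops at 8 (0), i stops at 0 (2); swap ⇒ 0 -6 3 -7 1 -1 -8 -4 2
j stops at 7 (-4), i stops at 2 (3); swap ⇒ 0 -6 -4 -7 1 -1 -8 3 2
j stops at 6, i stops at 7; i≥j ⇒ return 6. A=0 -6 -4 -7 1 -1 -8 3 2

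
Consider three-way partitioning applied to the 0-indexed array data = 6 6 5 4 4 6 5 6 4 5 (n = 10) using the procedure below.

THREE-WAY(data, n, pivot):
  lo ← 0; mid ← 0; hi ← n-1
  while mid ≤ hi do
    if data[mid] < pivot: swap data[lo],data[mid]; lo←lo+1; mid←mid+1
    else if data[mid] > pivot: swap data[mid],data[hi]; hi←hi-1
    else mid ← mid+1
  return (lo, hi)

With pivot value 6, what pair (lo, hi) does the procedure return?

(6, 9)

lo=0 mid=0 hi=9
6=6: mid=1
6=6: mid=2
5<6: swap(0,2), lo=1 mid=3 ⇒ 5 6 6 4 4 6 5 6 4 5
4<6: swap(1,3), lo=2 mid=4 ⇒ 5 4 6 6 4 6 5 6 4 5
4<6: swap(2,4), lo=3 mid=5 ⇒ 5 4 4 6 6 6 5 6 4 5
6=6: mid=6
5<6: swap(3,6), lo=4 mid=7 ⇒ 5 4 4 5 6 6 6 6 4 5
6=6: mid=8
4<6: swap(4,8), lo=5 mid=9 ⇒ 5 4 4 5 4 6 6 6 6 5
5<6: swap(5,9), lo=6 mid=10 ⇒ 5 4 4 5 4 5 6 6 6 6
done. lo=6 hi=9; data=5 4 4 5 4 5 6 6 6 6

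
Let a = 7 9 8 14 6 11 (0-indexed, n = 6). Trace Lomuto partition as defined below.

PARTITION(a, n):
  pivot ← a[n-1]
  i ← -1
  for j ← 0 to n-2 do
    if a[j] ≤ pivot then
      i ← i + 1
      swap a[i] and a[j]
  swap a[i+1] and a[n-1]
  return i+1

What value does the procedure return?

4

pivot=11, i=-1
j=0: 7≤11, i=0, swap(0,0) ⇒ 7 9 8 14 6 11
j=1: 9≤11, i=1, swap(1,1) ⇒ 7 9 8 14 6 11
j=2: 8≤11, i=2, swap(2,2) ⇒ 7 9 8 14 6 11
j=3: 14>11, skip
j=4: 6≤11, i=3, swap(3,4) ⇒ 7 9 8 6 14 11
swap(4,5) ⇒ 7 9 8 6 11 14; return 4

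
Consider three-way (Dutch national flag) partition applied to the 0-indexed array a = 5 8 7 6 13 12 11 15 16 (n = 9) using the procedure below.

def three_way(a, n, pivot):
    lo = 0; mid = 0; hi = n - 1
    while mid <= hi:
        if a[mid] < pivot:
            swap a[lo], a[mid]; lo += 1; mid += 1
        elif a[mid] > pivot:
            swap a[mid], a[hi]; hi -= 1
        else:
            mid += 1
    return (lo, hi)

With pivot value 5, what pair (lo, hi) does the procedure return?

(0, 0)

lo=0 mid=0 hi=8
5=5: mid=1
8>5: swap(1,8), hi=7 ⇒ 5 16 7 6 13 12 11 15 8
16>5: swap(1,7), hi=6 ⇒ 5 15 7 6 13 12 11 16 8
15>5: swap(1,6), hi=5 ⇒ 5 11 7 6 13 12 15 16 8
11>5: swap(1,5), hi=4 ⇒ 5 12 7 6 13 11 15 16 8
12>5: swap(1,4), hi=3 ⇒ 5 13 7 6 12 11 15 16 8
13>5: swap(1,3), hi=2 ⇒ 5 6 7 13 12 11 15 16 8
6>5: swap(1,2), hi=1 ⇒ 5 7 6 13 12 11 15 16 8
7>5: swap(1,1), hi=0 ⇒ 5 7 6 13 12 11 15 16 8
done. lo=0 hi=0; a=5 7 6 13 12 11 15 16 8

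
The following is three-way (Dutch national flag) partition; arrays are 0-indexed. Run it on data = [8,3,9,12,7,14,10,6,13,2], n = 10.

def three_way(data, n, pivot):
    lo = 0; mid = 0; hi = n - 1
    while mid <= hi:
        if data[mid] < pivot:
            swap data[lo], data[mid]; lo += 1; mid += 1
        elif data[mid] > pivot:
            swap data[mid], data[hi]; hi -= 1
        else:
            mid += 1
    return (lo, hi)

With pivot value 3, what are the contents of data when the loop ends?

pivot = 3; lo=0, mid=0, hi=9
data[mid]=8>3: swap data[0],data[9]; hi=8 → [2,3,9,12,7,14,10,6,13,8]
data[mid]=2<3: swap data[0],data[0]; lo=1,mid=1 → [2,3,9,12,7,14,10,6,13,8]
data[mid]=3=3: mid=2
data[mid]=9>3: swap data[2],data[8]; hi=7 → [2,3,13,12,7,14,10,6,9,8]
data[mid]=13>3: swap data[2],data[7]; hi=6 → [2,3,6,12,7,14,10,13,9,8]
data[mid]=6>3: swap data[2],data[6]; hi=5 → [2,3,10,12,7,14,6,13,9,8]
data[mid]=10>3: swap data[2],data[5]; hi=4 → [2,3,14,12,7,10,6,13,9,8]
data[mid]=14>3: swap data[2],data[4]; hi=3 → [2,3,7,12,14,10,6,13,9,8]
data[mid]=7>3: swap data[2],data[3]; hi=2 → [2,3,12,7,14,10,6,13,9,8]
data[mid]=12>3: swap data[2],data[2]; hi=1 → [2,3,12,7,14,10,6,13,9,8]
end: lo=1, hi=1; data = [2,3,12,7,14,10,6,13,9,8]

[2,3,12,7,14,10,6,13,9,8]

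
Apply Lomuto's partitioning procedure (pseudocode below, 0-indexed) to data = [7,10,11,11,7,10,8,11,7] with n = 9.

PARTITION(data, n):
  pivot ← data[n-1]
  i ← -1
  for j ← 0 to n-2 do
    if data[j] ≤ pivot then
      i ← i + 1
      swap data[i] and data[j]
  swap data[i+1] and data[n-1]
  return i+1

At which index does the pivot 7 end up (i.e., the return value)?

2

pivot = data[8] = 7; i = -1
j=0: data[0]=7 ≤ 7 → i=0, swap data[0],data[0] (no change) → [7,10,11,11,7,10,8,11,7]
j=1: data[1]=10 > 7 → no swap
j=2: data[2]=11 > 7 → no swap
j=3: data[3]=11 > 7 → no swap
j=4: data[4]=7 ≤ 7 → i=1, swap data[1],data[4] → [7,7,11,11,10,10,8,11,7]
j=5: data[5]=10 > 7 → no swap
j=6: data[6]=8 > 7 → no swap
j=7: data[7]=11 > 7 → no swap
final swap data[2],data[8] → [7,7,7,11,10,10,8,11,11]; return 2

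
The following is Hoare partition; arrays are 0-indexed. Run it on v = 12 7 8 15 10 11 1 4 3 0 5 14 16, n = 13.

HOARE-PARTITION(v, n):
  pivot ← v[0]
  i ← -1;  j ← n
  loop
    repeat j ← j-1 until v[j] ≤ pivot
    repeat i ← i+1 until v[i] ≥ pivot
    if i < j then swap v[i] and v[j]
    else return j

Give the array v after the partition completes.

5 7 8 0 10 11 1 4 3 15 12 14 16

pivot = v[0] = 12; i = -1, j = 13
j→10 (v[10]=5≤12), i→0 (v[0]=12≥12); i<j, swap → 5 7 8 15 10 11 1 4 3 0 12 14 16
j→9 (v[9]=0≤12), i→3 (v[3]=15≥12); i<j, swap → 5 7 8 0 10 11 1 4 3 15 12 14 16
j→8, i→9; i≥j, return j=8. v = 5 7 8 0 10 11 1 4 3 15 12 14 16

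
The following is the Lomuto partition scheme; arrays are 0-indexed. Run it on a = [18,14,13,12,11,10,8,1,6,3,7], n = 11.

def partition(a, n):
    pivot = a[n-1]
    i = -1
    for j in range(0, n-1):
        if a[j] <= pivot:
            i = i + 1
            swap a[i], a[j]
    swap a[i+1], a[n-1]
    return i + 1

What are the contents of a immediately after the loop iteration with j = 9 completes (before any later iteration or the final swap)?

pivot=7, i=-1
j=0: 18>7, skip
j=1: 14>7, skip
j=2: 13>7, skip
j=3: 12>7, skip
j=4: 11>7, skip
j=5: 10>7, skip
j=6: 8>7, skip
j=7: 1≤7, i=0, swap(0,7) ⇒ [1,14,13,12,11,10,8,18,6,3,7]
j=8: 6≤7, i=1, swap(1,8) ⇒ [1,6,13,12,11,10,8,18,14,3,7]
j=9: 3≤7, i=2, swap(2,9) ⇒ [1,6,3,12,11,10,8,18,14,13,7]
(after j=9) a = [1,6,3,12,11,10,8,18,14,13,7]

[1,6,3,12,11,10,8,18,14,13,7]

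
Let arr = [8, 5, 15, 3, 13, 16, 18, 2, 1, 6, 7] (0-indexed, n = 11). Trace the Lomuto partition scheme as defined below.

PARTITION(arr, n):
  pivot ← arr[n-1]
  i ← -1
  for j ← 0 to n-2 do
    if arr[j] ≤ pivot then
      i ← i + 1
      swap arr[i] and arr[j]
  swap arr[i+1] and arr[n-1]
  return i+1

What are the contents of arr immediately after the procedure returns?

[5, 3, 2, 1, 6, 7, 18, 15, 8, 13, 16]

pivot = arr[10] = 7; i = -1
j=0: arr[0]=8 > 7 → no swap
j=1: arr[1]=5 ≤ 7 → i=0, swap arr[0],arr[1] → [5, 8, 15, 3, 13, 16, 18, 2, 1, 6, 7]
j=2: arr[2]=15 > 7 → no swap
j=3: arr[3]=3 ≤ 7 → i=1, swap arr[1],arr[3] → [5, 3, 15, 8, 13, 16, 18, 2, 1, 6, 7]
j=4: arr[4]=13 > 7 → no swap
j=5: arr[5]=16 > 7 → no swap
j=6: arr[6]=18 > 7 → no swap
j=7: arr[7]=2 ≤ 7 → i=2, swap arr[2],arr[7] → [5, 3, 2, 8, 13, 16, 18, 15, 1, 6, 7]
j=8: arr[8]=1 ≤ 7 → i=3, swap arr[3],arr[8] → [5, 3, 2, 1, 13, 16, 18, 15, 8, 6, 7]
j=9: arr[9]=6 ≤ 7 → i=4, swap arr[4],arr[9] → [5, 3, 2, 1, 6, 16, 18, 15, 8, 13, 7]
final swap arr[5],arr[10] → [5, 3, 2, 1, 6, 7, 18, 15, 8, 13, 16]; return 5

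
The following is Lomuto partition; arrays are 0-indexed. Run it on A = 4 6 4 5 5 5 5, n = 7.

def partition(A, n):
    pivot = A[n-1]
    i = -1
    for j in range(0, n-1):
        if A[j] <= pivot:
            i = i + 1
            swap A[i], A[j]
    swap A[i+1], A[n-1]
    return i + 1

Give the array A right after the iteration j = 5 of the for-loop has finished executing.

pivot=5, i=-1
j=0: 4≤5, i=0, swap(0,0) ⇒ 4 6 4 5 5 5 5
j=1: 6>5, skip
j=2: 4≤5, i=1, swap(1,2) ⇒ 4 4 6 5 5 5 5
j=3: 5≤5, i=2, swap(2,3) ⇒ 4 4 5 6 5 5 5
j=4: 5≤5, i=3, swap(3,4) ⇒ 4 4 5 5 6 5 5
j=5: 5≤5, i=4, swap(4,5) ⇒ 4 4 5 5 5 6 5
(after j=5) A = 4 4 5 5 5 6 5

4 4 5 5 5 6 5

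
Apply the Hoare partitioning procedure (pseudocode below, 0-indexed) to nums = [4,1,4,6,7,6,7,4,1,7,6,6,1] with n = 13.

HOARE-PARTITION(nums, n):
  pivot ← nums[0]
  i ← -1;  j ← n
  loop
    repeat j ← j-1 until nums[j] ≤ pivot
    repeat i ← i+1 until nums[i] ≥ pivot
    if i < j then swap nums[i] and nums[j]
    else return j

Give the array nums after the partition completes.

[1,1,1,4,7,6,7,6,4,7,6,6,4]

pivot=4
j stops at 12 (1), i stops at 0 (4); swap ⇒ [1,1,4,6,7,6,7,4,1,7,6,6,4]
j stops at 8 (1), i stops at 2 (4); swap ⇒ [1,1,1,6,7,6,7,4,4,7,6,6,4]
j stops at 7 (4), i stops at 3 (6); swap ⇒ [1,1,1,4,7,6,7,6,4,7,6,6,4]
j stops at 3, i stops at 4; i≥j ⇒ return 3. nums=[1,1,1,4,7,6,7,6,4,7,6,6,4]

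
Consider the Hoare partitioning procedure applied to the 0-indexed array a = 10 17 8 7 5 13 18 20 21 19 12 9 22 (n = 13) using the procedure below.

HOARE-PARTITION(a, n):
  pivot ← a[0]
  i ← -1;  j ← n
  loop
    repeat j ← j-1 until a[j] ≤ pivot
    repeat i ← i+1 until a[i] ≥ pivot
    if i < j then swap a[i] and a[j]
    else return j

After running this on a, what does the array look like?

9 5 8 7 17 13 18 20 21 19 12 10 22

pivot=10
j stops at 11 (9), i stops at 0 (10); swap ⇒ 9 17 8 7 5 13 18 20 21 19 12 10 22
j stops at 4 (5), i stops at 1 (17); swap ⇒ 9 5 8 7 17 13 18 20 21 19 12 10 22
j stops at 3, i stops at 4; i≥j ⇒ return 3. a=9 5 8 7 17 13 18 20 21 19 12 10 22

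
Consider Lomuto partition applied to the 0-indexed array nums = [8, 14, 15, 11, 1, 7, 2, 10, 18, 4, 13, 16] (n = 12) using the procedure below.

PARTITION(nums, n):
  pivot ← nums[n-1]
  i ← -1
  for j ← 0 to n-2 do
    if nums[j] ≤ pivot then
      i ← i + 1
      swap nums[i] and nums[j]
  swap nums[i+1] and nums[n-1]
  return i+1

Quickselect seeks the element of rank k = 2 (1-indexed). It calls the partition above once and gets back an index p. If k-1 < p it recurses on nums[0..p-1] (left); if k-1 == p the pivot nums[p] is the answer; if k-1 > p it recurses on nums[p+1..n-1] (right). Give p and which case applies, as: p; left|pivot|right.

pivot = nums[11] = 16; i = -1
j=0: nums[0]=8 ≤ 16 → i=0, swap nums[0],nums[0] (no change) → [8, 14, 15, 11, 1, 7, 2, 10, 18, 4, 13, 16]
j=1: nums[1]=14 ≤ 16 → i=1, swap nums[1],nums[1] (no change) → [8, 14, 15, 11, 1, 7, 2, 10, 18, 4, 13, 16]
j=2: nums[2]=15 ≤ 16 → i=2, swap nums[2],nums[2] (no change) → [8, 14, 15, 11, 1, 7, 2, 10, 18, 4, 13, 16]
j=3: nums[3]=11 ≤ 16 → i=3, swap nums[3],nums[3] (no change) → [8, 14, 15, 11, 1, 7, 2, 10, 18, 4, 13, 16]
j=4: nums[4]=1 ≤ 16 → i=4, swap nums[4],nums[4] (no change) → [8, 14, 15, 11, 1, 7, 2, 10, 18, 4, 13, 16]
j=5: nums[5]=7 ≤ 16 → i=5, swap nums[5],nums[5] (no change) → [8, 14, 15, 11, 1, 7, 2, 10, 18, 4, 13, 16]
j=6: nums[6]=2 ≤ 16 → i=6, swap nums[6],nums[6] (no change) → [8, 14, 15, 11, 1, 7, 2, 10, 18, 4, 13, 16]
j=7: nums[7]=10 ≤ 16 → i=7, swap nums[7],nums[7] (no change) → [8, 14, 15, 11, 1, 7, 2, 10, 18, 4, 13, 16]
j=8: nums[8]=18 > 16 → no swap
j=9: nums[9]=4 ≤ 16 → i=8, swap nums[8],nums[9] → [8, 14, 15, 11, 1, 7, 2, 10, 4, 18, 13, 16]
j=10: nums[10]=13 ≤ 16 → i=9, swap nums[9],nums[10] → [8, 14, 15, 11, 1, 7, 2, 10, 4, 13, 18, 16]
final swap nums[10],nums[11] → [8, 14, 15, 11, 1, 7, 2, 10, 4, 13, 16, 18]; return 10
p = 10; k-1 = 1 < 10 ⇒ left

10; left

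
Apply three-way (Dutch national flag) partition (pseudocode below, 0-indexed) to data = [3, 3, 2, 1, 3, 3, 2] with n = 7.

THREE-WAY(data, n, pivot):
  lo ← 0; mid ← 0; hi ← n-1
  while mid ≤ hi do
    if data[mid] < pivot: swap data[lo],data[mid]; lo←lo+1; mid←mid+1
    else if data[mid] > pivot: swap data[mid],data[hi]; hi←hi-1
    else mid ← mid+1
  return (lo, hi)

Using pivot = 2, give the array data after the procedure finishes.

pivot = 2; lo=0, mid=0, hi=6
data[mid]=3>2: swap data[0],data[6]; hi=5 → [2, 3, 2, 1, 3, 3, 3]
data[mid]=2=2: mid=1
data[mid]=3>2: swap data[1],data[5]; hi=4 → [2, 3, 2, 1, 3, 3, 3]
data[mid]=3>2: swap data[1],data[4]; hi=3 → [2, 3, 2, 1, 3, 3, 3]
data[mid]=3>2: swap data[1],data[3]; hi=2 → [2, 1, 2, 3, 3, 3, 3]
data[mid]=1<2: swap data[0],data[1]; lo=1,mid=2 → [1, 2, 2, 3, 3, 3, 3]
data[mid]=2=2: mid=3
end: lo=1, hi=2; data = [1, 2, 2, 3, 3, 3, 3]

[1, 2, 2, 3, 3, 3, 3]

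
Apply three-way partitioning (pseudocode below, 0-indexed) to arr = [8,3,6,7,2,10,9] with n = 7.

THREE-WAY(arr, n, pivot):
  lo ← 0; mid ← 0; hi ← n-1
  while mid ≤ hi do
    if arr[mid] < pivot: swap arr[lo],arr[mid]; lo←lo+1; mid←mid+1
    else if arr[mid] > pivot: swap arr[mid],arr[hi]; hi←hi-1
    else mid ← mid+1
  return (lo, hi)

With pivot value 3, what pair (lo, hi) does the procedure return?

pivot = 3; lo=0, mid=0, hi=6
arr[mid]=8>3: swap arr[0],arr[6]; hi=5 → [9,3,6,7,2,10,8]
arr[mid]=9>3: swap arr[0],arr[5]; hi=4 → [10,3,6,7,2,9,8]
arr[mid]=10>3: swap arr[0],arr[4]; hi=3 → [2,3,6,7,10,9,8]
arr[mid]=2<3: swap arr[0],arr[0]; lo=1,mid=1 → [2,3,6,7,10,9,8]
arr[mid]=3=3: mid=2
arr[mid]=6>3: swap arr[2],arr[3]; hi=2 → [2,3,7,6,10,9,8]
arr[mid]=7>3: swap arr[2],arr[2]; hi=1 → [2,3,7,6,10,9,8]
end: lo=1, hi=1; arr = [2,3,7,6,10,9,8]

(1, 1)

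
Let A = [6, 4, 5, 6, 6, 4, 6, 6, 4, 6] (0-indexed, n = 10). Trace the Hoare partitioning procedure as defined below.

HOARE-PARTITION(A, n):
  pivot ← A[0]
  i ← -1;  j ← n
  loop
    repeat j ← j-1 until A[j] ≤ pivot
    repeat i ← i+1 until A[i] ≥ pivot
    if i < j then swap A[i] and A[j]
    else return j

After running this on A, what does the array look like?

pivot=6
j stops at 9 (6), i stops at 0 (6); swap ⇒ [6, 4, 5, 6, 6, 4, 6, 6, 4, 6]
j stops at 8 (4), i stops at 3 (6); swap ⇒ [6, 4, 5, 4, 6, 4, 6, 6, 6, 6]
j stops at 7 (6), i stops at 4 (6); swap ⇒ [6, 4, 5, 4, 6, 4, 6, 6, 6, 6]
j stops at 6, i stops at 6; i≥j ⇒ return 6. A=[6, 4, 5, 4, 6, 4, 6, 6, 6, 6]

[6, 4, 5, 4, 6, 4, 6, 6, 6, 6]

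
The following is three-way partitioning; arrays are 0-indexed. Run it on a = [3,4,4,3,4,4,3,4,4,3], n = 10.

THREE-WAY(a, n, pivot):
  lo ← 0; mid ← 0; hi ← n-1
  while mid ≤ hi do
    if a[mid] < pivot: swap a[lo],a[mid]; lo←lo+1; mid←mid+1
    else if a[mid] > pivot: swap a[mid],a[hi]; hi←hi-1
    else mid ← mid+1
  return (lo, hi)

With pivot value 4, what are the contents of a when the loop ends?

pivot = 4; lo=0, mid=0, hi=9
a[mid]=3<4: swap a[0],a[0]; lo=1,mid=1 → [3,4,4,3,4,4,3,4,4,3]
a[mid]=4=4: mid=2
a[mid]=4=4: mid=3
a[mid]=3<4: swap a[1],a[3]; lo=2,mid=4 → [3,3,4,4,4,4,3,4,4,3]
a[mid]=4=4: mid=5
a[mid]=4=4: mid=6
a[mid]=3<4: swap a[2],a[6]; lo=3,mid=7 → [3,3,3,4,4,4,4,4,4,3]
a[mid]=4=4: mid=8
a[mid]=4=4: mid=9
a[mid]=3<4: swap a[3],a[9]; lo=4,mid=10 → [3,3,3,3,4,4,4,4,4,4]
end: lo=4, hi=9; a = [3,3,3,3,4,4,4,4,4,4]

[3,3,3,3,4,4,4,4,4,4]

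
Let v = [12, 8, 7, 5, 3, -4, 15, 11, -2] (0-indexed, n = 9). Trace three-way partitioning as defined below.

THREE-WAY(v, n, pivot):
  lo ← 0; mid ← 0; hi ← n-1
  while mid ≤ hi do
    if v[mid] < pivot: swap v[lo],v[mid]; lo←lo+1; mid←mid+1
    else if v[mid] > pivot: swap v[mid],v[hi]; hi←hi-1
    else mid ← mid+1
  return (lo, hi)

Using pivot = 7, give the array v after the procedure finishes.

[-2, -4, 5, 3, 7, 15, 11, 8, 12]

pivot = 7; lo=0, mid=0, hi=8
v[mid]=12>7: swap v[0],v[8]; hi=7 → [-2, 8, 7, 5, 3, -4, 15, 11, 12]
v[mid]=-2<7: swap v[0],v[0]; lo=1,mid=1 → [-2, 8, 7, 5, 3, -4, 15, 11, 12]
v[mid]=8>7: swap v[1],v[7]; hi=6 → [-2, 11, 7, 5, 3, -4, 15, 8, 12]
v[mid]=11>7: swap v[1],v[6]; hi=5 → [-2, 15, 7, 5, 3, -4, 11, 8, 12]
v[mid]=15>7: swap v[1],v[5]; hi=4 → [-2, -4, 7, 5, 3, 15, 11, 8, 12]
v[mid]=-4<7: swap v[1],v[1]; lo=2,mid=2 → [-2, -4, 7, 5, 3, 15, 11, 8, 12]
v[mid]=7=7: mid=3
v[mid]=5<7: swap v[2],v[3]; lo=3,mid=4 → [-2, -4, 5, 7, 3, 15, 11, 8, 12]
v[mid]=3<7: swap v[3],v[4]; lo=4,mid=5 → [-2, -4, 5, 3, 7, 15, 11, 8, 12]
end: lo=4, hi=4; v = [-2, -4, 5, 3, 7, 15, 11, 8, 12]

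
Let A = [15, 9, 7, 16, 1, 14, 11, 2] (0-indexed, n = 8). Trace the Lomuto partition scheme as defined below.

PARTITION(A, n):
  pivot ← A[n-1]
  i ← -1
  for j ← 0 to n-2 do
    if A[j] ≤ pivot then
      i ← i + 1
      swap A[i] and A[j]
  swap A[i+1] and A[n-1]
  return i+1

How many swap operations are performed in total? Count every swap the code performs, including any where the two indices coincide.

pivot = A[7] = 2; i = -1
j=0: A[0]=15 > 2 → no swap
j=1: A[1]=9 > 2 → no swap
j=2: A[2]=7 > 2 → no swap
j=3: A[3]=16 > 2 → no swap
j=4: A[4]=1 ≤ 2 → i=0, swap A[0],A[4] → [1, 9, 7, 16, 15, 14, 11, 2]
j=5: A[5]=14 > 2 → no swap
j=6: A[6]=11 > 2 → no swap
final swap A[1],A[7] → [1, 2, 7, 16, 15, 14, 11, 9]; return 1

2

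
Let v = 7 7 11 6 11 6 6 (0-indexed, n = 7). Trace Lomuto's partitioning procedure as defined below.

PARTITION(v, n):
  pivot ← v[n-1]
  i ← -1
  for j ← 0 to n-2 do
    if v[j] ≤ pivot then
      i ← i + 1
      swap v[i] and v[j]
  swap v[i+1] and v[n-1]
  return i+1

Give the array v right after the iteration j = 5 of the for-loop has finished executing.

pivot = v[6] = 6; i = -1
j=0: v[0]=7 > 6 → no swap
j=1: v[1]=7 > 6 → no swap
j=2: v[2]=11 > 6 → no swap
j=3: v[3]=6 ≤ 6 → i=0, swap v[0],v[3] → 6 7 11 7 11 6 6
j=4: v[4]=11 > 6 → no swap
j=5: v[5]=6 ≤ 6 → i=1, swap v[1],v[5] → 6 6 11 7 11 7 6
(after j=5) v = 6 6 11 7 11 7 6

6 6 11 7 11 7 6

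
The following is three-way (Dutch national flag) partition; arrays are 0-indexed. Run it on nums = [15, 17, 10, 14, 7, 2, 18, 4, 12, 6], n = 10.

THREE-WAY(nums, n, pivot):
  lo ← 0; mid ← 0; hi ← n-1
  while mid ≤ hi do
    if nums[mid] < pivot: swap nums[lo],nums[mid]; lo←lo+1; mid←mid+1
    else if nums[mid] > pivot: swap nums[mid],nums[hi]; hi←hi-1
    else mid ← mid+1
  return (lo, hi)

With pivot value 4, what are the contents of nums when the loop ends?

[2, 4, 14, 7, 10, 18, 17, 12, 6, 15]

pivot = 4; lo=0, mid=0, hi=9
nums[mid]=15>4: swap nums[0],nums[9]; hi=8 → [6, 17, 10, 14, 7, 2, 18, 4, 12, 15]
nums[mid]=6>4: swap nums[0],nums[8]; hi=7 → [12, 17, 10, 14, 7, 2, 18, 4, 6, 15]
nums[mid]=12>4: swap nums[0],nums[7]; hi=6 → [4, 17, 10, 14, 7, 2, 18, 12, 6, 15]
nums[mid]=4=4: mid=1
nums[mid]=17>4: swap nums[1],nums[6]; hi=5 → [4, 18, 10, 14, 7, 2, 17, 12, 6, 15]
nums[mid]=18>4: swap nums[1],nums[5]; hi=4 → [4, 2, 10, 14, 7, 18, 17, 12, 6, 15]
nums[mid]=2<4: swap nums[0],nums[1]; lo=1,mid=2 → [2, 4, 10, 14, 7, 18, 17, 12, 6, 15]
nums[mid]=10>4: swap nums[2],nums[4]; hi=3 → [2, 4, 7, 14, 10, 18, 17, 12, 6, 15]
nums[mid]=7>4: swap nums[2],nums[3]; hi=2 → [2, 4, 14, 7, 10, 18, 17, 12, 6, 15]
nums[mid]=14>4: swap nums[2],nums[2]; hi=1 → [2, 4, 14, 7, 10, 18, 17, 12, 6, 15]
end: lo=1, hi=1; nums = [2, 4, 14, 7, 10, 18, 17, 12, 6, 15]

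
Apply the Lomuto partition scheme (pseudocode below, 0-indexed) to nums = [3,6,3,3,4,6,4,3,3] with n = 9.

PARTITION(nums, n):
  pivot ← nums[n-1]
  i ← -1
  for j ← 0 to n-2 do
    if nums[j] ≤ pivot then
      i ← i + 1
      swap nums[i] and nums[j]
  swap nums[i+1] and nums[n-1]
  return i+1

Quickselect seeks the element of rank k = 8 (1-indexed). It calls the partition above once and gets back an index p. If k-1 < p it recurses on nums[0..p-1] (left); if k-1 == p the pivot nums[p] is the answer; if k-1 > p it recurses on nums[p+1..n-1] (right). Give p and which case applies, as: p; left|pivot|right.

4; right

pivot = nums[8] = 3; i = -1
j=0: nums[0]=3 ≤ 3 → i=0, swap nums[0],nums[0] (no change) → [3,6,3,3,4,6,4,3,3]
j=1: nums[1]=6 > 3 → no swap
j=2: nums[2]=3 ≤ 3 → i=1, swap nums[1],nums[2] → [3,3,6,3,4,6,4,3,3]
j=3: nums[3]=3 ≤ 3 → i=2, swap nums[2],nums[3] → [3,3,3,6,4,6,4,3,3]
j=4: nums[4]=4 > 3 → no swap
j=5: nums[5]=6 > 3 → no swap
j=6: nums[6]=4 > 3 → no swap
j=7: nums[7]=3 ≤ 3 → i=3, swap nums[3],nums[7] → [3,3,3,3,4,6,4,6,3]
final swap nums[4],nums[8] → [3,3,3,3,3,6,4,6,4]; return 4
p = 4; k-1 = 7 > 4 ⇒ right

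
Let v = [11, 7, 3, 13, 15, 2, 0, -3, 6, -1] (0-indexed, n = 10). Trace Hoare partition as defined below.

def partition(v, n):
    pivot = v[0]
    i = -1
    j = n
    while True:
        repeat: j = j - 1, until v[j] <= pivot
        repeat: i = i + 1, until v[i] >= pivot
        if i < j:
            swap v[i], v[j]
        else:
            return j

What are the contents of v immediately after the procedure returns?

[-1, 7, 3, 6, -3, 2, 0, 15, 13, 11]

pivot=11
j stops at 9 (-1), i stops at 0 (11); swap ⇒ [-1, 7, 3, 13, 15, 2, 0, -3, 6, 11]
j stops at 8 (6), i stops at 3 (13); swap ⇒ [-1, 7, 3, 6, 15, 2, 0, -3, 13, 11]
j stops at 7 (-3), i stops at 4 (15); swap ⇒ [-1, 7, 3, 6, -3, 2, 0, 15, 13, 11]
j stops at 6, i stops at 7; i≥j ⇒ return 6. v=[-1, 7, 3, 6, -3, 2, 0, 15, 13, 11]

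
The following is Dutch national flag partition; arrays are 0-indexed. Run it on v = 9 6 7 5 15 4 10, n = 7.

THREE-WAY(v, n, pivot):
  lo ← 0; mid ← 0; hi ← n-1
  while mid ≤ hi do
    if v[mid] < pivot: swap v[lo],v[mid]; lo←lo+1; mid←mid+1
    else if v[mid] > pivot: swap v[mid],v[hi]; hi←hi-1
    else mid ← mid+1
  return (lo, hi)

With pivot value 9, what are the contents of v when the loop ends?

6 7 5 4 9 10 15

pivot = 9; lo=0, mid=0, hi=6
v[mid]=9=9: mid=1
v[mid]=6<9: swap v[0],v[1]; lo=1,mid=2 → 6 9 7 5 15 4 10
v[mid]=7<9: swap v[1],v[2]; lo=2,mid=3 → 6 7 9 5 15 4 10
v[mid]=5<9: swap v[2],v[3]; lo=3,mid=4 → 6 7 5 9 15 4 10
v[mid]=15>9: swap v[4],v[6]; hi=5 → 6 7 5 9 10 4 15
v[mid]=10>9: swap v[4],v[5]; hi=4 → 6 7 5 9 4 10 15
v[mid]=4<9: swap v[3],v[4]; lo=4,mid=5 → 6 7 5 4 9 10 15
end: lo=4, hi=4; v = 6 7 5 4 9 10 15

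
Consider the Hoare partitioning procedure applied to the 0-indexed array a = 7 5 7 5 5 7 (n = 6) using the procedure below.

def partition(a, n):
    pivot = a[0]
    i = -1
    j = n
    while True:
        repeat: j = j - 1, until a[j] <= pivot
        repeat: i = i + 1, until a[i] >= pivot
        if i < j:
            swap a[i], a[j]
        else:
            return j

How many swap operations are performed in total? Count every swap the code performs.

pivot = a[0] = 7; i = -1, j = 6
j→5 (a[5]=7≤7), i→0 (a[0]=7≥7); i<j, swap → 7 5 7 5 5 7
j→4 (a[4]=5≤7), i→2 (a[2]=7≥7); i<j, swap → 7 5 5 5 7 7
j→3, i→4; i≥j, return j=3. a = 7 5 5 5 7 7

2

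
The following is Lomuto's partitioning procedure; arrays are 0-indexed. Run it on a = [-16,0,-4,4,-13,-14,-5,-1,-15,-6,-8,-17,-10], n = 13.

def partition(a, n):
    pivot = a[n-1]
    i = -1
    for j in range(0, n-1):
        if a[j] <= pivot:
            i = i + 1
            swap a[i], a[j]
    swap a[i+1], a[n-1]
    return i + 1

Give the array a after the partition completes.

pivot = a[12] = -10; i = -1
j=0: a[0]=-16 ≤ -10 → i=0, swap a[0],a[0] (no change) → [-16,0,-4,4,-13,-14,-5,-1,-15,-6,-8,-17,-10]
j=1: a[1]=0 > -10 → no swap
j=2: a[2]=-4 > -10 → no swap
j=3: a[3]=4 > -10 → no swap
j=4: a[4]=-13 ≤ -10 → i=1, swap a[1],a[4] → [-16,-13,-4,4,0,-14,-5,-1,-15,-6,-8,-17,-10]
j=5: a[5]=-14 ≤ -10 → i=2, swap a[2],a[5] → [-16,-13,-14,4,0,-4,-5,-1,-15,-6,-8,-17,-10]
j=6: a[6]=-5 > -10 → no swap
j=7: a[7]=-1 > -10 → no swap
j=8: a[8]=-15 ≤ -10 → i=3, swap a[3],a[8] → [-16,-13,-14,-15,0,-4,-5,-1,4,-6,-8,-17,-10]
j=9: a[9]=-6 > -10 → no swap
j=10: a[10]=-8 > -10 → no swap
j=11: a[11]=-17 ≤ -10 → i=4, swap a[4],a[11] → [-16,-13,-14,-15,-17,-4,-5,-1,4,-6,-8,0,-10]
final swap a[5],a[12] → [-16,-13,-14,-15,-17,-10,-5,-1,4,-6,-8,0,-4]; return 5

[-16,-13,-14,-15,-17,-10,-5,-1,4,-6,-8,0,-4]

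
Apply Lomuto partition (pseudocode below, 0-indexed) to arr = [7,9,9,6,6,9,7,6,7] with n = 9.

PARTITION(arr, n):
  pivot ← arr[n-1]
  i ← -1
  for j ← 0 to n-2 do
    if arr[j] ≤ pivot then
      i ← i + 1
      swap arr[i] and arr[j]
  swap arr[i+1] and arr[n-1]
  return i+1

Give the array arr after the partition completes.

pivot=7, i=-1
j=0: 7≤7, i=0, swap(0,0) ⇒ [7,9,9,6,6,9,7,6,7]
j=1: 9>7, skip
j=2: 9>7, skip
j=3: 6≤7, i=1, swap(1,3) ⇒ [7,6,9,9,6,9,7,6,7]
j=4: 6≤7, i=2, swap(2,4) ⇒ [7,6,6,9,9,9,7,6,7]
j=5: 9>7, skip
j=6: 7≤7, i=3, swap(3,6) ⇒ [7,6,6,7,9,9,9,6,7]
j=7: 6≤7, i=4, swap(4,7) ⇒ [7,6,6,7,6,9,9,9,7]
swap(5,8) ⇒ [7,6,6,7,6,7,9,9,9]; return 5

[7,6,6,7,6,7,9,9,9]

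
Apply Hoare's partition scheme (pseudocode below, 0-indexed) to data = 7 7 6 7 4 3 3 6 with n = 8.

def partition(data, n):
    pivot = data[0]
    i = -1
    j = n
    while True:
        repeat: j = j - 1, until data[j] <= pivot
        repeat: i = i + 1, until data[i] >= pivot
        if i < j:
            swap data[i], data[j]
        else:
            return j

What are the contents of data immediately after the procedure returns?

6 3 6 3 4 7 7 7

pivot = data[0] = 7; i = -1, j = 8
j→7 (data[7]=6≤7), i→0 (data[0]=7≥7); i<j, swap → 6 7 6 7 4 3 3 7
j→6 (data[6]=3≤7), i→1 (data[1]=7≥7); i<j, swap → 6 3 6 7 4 3 7 7
j→5 (data[5]=3≤7), i→3 (data[3]=7≥7); i<j, swap → 6 3 6 3 4 7 7 7
j→4, i→5; i≥j, return j=4. data = 6 3 6 3 4 7 7 7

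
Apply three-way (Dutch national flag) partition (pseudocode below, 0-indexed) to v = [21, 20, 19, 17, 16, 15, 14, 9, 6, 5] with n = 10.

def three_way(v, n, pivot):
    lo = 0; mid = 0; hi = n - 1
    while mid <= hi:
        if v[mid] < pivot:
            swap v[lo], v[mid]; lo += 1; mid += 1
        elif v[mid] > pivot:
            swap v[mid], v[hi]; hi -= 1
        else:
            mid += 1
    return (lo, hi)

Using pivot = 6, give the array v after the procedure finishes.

pivot = 6; lo=0, mid=0, hi=9
v[mid]=21>6: swap v[0],v[9]; hi=8 → [5, 20, 19, 17, 16, 15, 14, 9, 6, 21]
v[mid]=5<6: swap v[0],v[0]; lo=1,mid=1 → [5, 20, 19, 17, 16, 15, 14, 9, 6, 21]
v[mid]=20>6: swap v[1],v[8]; hi=7 → [5, 6, 19, 17, 16, 15, 14, 9, 20, 21]
v[mid]=6=6: mid=2
v[mid]=19>6: swap v[2],v[7]; hi=6 → [5, 6, 9, 17, 16, 15, 14, 19, 20, 21]
v[mid]=9>6: swap v[2],v[6]; hi=5 → [5, 6, 14, 17, 16, 15, 9, 19, 20, 21]
v[mid]=14>6: swap v[2],v[5]; hi=4 → [5, 6, 15, 17, 16, 14, 9, 19, 20, 21]
v[mid]=15>6: swap v[2],v[4]; hi=3 → [5, 6, 16, 17, 15, 14, 9, 19, 20, 21]
v[mid]=16>6: swap v[2],v[3]; hi=2 → [5, 6, 17, 16, 15, 14, 9, 19, 20, 21]
v[mid]=17>6: swap v[2],v[2]; hi=1 → [5, 6, 17, 16, 15, 14, 9, 19, 20, 21]
end: lo=1, hi=1; v = [5, 6, 17, 16, 15, 14, 9, 19, 20, 21]

[5, 6, 17, 16, 15, 14, 9, 19, 20, 21]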